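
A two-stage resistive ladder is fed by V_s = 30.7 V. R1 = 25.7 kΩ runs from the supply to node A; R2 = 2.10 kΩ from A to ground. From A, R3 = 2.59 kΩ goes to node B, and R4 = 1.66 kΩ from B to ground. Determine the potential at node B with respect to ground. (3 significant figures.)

Node A sees R2 in parallel with the series input of stage 2, R3 + R4 = 4.250 kΩ.
Effective lower resistance at A: R2 ‖ 4.250 = 1.406 kΩ.
V_A = 30.7 × 1.406/(25.7 + 1.406) = 1.592 V.
Stage 2 is unloaded, so V_B = V_A · R4/(R3+R4) = 1.592 × 1.66/4.250 = 0.6218 V.

V_B ≈ 0.622 V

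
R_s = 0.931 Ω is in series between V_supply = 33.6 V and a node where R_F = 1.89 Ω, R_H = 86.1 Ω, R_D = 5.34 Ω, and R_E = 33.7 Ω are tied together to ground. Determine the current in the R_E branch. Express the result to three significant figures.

I ≈ 0.585 A

Combine the parallel branches: R_p = (1/1.89 + 1/86.1 + 1/5.34 + 1/33.7)⁻¹ = 1.320 Ω.
V_A by voltage divider: V_A = 33.6 × 1.320/(0.931 + 1.320) = 19.70 V.
I(R_E) = V_A / R_E = 19.70/33.7 = 0.5846 A.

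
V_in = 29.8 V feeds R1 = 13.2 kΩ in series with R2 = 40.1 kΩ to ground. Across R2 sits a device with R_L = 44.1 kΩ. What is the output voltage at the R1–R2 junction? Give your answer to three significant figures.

The load sits in parallel with R2, giving an effective lower resistance R2' = R2·R_L/(R2+R_L) = 21.00 kΩ.
Now apply the divider: V_out = 29.8 × 0.6141 = 18.30 V.
(Unloaded it would be 22.4 V; the load pulls it down.)

V_out ≈ 18.3 V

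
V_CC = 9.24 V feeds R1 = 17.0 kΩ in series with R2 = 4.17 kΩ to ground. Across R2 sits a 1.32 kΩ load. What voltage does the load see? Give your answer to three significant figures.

R2 ‖ R_L = (4.17 × 1.32)/(4.17 + 1.32) = 1.003 kΩ.
Voltage divider with the loaded lower leg: V_out = 9.24 × 1.003/(17.0 + 1.003) = 9.24 × 0.05569 = 0.5146 V.

V_out ≈ 0.515 V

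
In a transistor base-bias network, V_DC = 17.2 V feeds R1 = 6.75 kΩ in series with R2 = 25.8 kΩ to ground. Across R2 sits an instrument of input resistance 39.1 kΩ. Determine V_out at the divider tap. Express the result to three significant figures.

V_out ≈ 12.0 V

R2 ‖ R_L = (25.8 × 39.1)/(25.8 + 39.1) = 15.54 kΩ.
Voltage divider with the loaded lower leg: V_out = 17.2 × 15.54/(6.75 + 15.54) = 17.2 × 0.6972 = 11.99 V.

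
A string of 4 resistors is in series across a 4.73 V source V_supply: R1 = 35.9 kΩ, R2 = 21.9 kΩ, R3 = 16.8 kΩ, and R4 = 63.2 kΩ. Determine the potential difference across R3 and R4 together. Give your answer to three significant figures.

ΣR = 35.9 + 21.9 + 16.8 + 63.2 = 137.8 kΩ.
R_{R3..R4} = 16.8 + 63.2 = 80.00 kΩ.
By the voltage-divider rule, V = 4.73 × 80.00/137.8 = 2.746 V.

V ≈ 2.75 V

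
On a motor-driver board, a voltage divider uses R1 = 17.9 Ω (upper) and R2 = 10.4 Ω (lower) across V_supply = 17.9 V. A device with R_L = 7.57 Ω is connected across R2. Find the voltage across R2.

V_out ≈ 3.52 V

R2 ‖ R_L = (10.4 × 7.57)/(10.4 + 7.57) = 4.381 Ω.
Voltage divider with the loaded lower leg: V_out = 17.9 × 4.381/(17.9 + 4.381) = 17.9 × 0.1966 = 3.520 V.
(Unloaded it would be 6.58 V; the load pulls it down.)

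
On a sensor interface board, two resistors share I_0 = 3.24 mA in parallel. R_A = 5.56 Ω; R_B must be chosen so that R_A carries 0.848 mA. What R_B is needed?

Two-branch current divider: I_A = I_0 · R_B/(R_A + R_B).
With f = 0.2617, R_B = R_A · f/(1−f) = 5.56 × 0.3545 = 1.971 Ω.

R_B ≈ 1.97 Ω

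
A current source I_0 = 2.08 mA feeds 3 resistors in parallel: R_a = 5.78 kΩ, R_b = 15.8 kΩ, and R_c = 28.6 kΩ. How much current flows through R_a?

Total conductance ΣG = 1/5.78 + 1/15.8 + 1/28.6 = 0.2713 (units of 1/kΩ).
R_a takes the fraction G_k/ΣG = 0.1730/0.2713 = 0.6378, so I = 2.08 × 0.6378 = 1.327 mA.

I ≈ 1.33 mA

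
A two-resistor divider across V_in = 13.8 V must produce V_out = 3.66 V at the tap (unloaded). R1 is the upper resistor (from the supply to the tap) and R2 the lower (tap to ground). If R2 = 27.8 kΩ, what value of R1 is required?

R1 ≈ 77.0 kΩ

The divider ratio is R2/(R1+R2) = 3.66/13.8 = 0.2652.
So R1 = R2 · (V_in/V_out − 1) = 27.8 × (13.8/3.66 − 1) = 27.8 × 2.770 = 77.02 kΩ.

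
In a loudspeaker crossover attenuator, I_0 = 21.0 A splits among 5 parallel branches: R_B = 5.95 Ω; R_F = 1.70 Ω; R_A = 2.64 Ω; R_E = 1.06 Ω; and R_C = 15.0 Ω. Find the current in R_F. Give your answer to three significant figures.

ΣG = 1/5.95 + 1/1.70 + 1/2.64 + 1/1.06 + 1/15.0 = 2.145.
By the current-divider rule, I = I_0 · G_k/ΣG = 21.0 × 0.2742 = 5.759 A.

I ≈ 5.76 A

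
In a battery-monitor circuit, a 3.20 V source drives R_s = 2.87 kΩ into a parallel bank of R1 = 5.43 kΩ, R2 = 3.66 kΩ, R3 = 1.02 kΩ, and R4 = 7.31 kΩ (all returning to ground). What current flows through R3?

Parallel bank: R_p = 1/(1/5.43 + 1/3.66 + 1/1.02 + 1/7.31) = 0.6351 kΩ.
Node voltage V_A = V_s · R_p/(R_s + R_p) = 3.20 × 0.1812 = 0.5798 V.
Branch current I = V_A/R3 = 0.5798/1.02 = 0.5684 mA.

I ≈ 0.568 mA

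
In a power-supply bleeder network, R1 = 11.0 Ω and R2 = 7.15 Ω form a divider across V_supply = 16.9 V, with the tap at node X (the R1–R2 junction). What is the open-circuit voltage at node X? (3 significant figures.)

With X open, the divider is unloaded: V_th = 16.9 × 7.15/18.15 = 6.658 V.

V_th ≈ 6.66 V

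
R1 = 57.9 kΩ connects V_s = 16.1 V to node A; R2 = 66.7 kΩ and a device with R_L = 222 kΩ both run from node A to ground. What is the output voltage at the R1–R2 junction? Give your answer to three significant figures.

V_out ≈ 7.56 V

R2 ‖ R_L = (66.7 × 222)/(66.7 + 222) = 51.29 kΩ.
Then V_out = V_s · R2'/(R1 + R2') = 16.1 × 51.29/109.2 = 7.563 V.
(Unloaded it would be 8.62 V; the load pulls it down.)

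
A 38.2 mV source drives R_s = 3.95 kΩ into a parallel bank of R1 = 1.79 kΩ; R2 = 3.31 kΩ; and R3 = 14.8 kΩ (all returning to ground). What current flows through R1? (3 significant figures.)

I ≈ 4.57 µA

Equivalent of the parallel group: R_p = 1.077 kΩ.
Node voltage V_A = V_in · R_p/(R_s + R_p) = 38.2 × 0.2143 = 8.185 mV.
I(R1) = V_A / R1 = 8.185/1.79 = 4.573 µA.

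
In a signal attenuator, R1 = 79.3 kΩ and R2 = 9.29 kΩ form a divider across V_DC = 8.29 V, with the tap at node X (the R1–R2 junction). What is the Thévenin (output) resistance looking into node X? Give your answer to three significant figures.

R_th ≈ 8.32 kΩ

Looking into X with the source shorted: R_th = R1·R2/(R1+R2) = 79.30 × 9.29/88.59 = 8.316 kΩ.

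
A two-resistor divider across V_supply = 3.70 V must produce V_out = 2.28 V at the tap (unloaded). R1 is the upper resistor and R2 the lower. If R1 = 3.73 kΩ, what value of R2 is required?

The divider ratio is R2/(R1+R2) = 2.28/3.70 = 0.6162.
R2 = R1 · 0.6162/(1 − 0.6162) = 5.989 kΩ.

R2 ≈ 5.99 kΩ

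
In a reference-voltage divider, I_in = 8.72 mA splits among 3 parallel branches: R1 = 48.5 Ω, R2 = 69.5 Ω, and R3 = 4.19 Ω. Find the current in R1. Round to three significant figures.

ΣG = 1/48.5 + 1/69.5 + 1/4.19 = 0.2737.
By the current-divider rule, I = I_in · G_k/ΣG = 8.72 × 0.07534 = 0.6570 mA.

I ≈ 0.657 mA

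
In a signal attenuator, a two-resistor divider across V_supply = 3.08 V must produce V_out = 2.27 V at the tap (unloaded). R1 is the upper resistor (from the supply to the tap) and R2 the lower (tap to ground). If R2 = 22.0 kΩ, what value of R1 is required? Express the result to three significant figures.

R1 ≈ 7.85 kΩ

V_out/V_supply = R2/(R1+R2) = 0.7370.
Rearranging, R1 = R2·(1−k)/k = 22.0 × 0.3568 = 7.850 kΩ.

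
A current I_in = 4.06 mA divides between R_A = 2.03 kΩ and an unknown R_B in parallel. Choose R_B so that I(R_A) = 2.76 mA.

R_B ≈ 4.31 kΩ

Two-branch current divider: I_A = I_in · R_B/(R_A + R_B).
With f = 0.6798, R_B = R_A · f/(1−f) = 2.03 × 2.123 = 4.310 kΩ.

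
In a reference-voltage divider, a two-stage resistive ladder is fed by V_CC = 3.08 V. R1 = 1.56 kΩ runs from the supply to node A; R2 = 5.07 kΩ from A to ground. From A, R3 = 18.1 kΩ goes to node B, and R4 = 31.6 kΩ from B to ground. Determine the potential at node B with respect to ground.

V_B ≈ 1.46 V

Looking into the second stage from A: R3 + R4 = 49.70 kΩ appears in parallel with R2.
Effective lower resistance at A: R2 ‖ 49.70 = 4.601 kΩ.
So V_A = 3.08 × 0.7468 = 2.300 V.
V_B = V_A × 0.6358 = 1.462 V.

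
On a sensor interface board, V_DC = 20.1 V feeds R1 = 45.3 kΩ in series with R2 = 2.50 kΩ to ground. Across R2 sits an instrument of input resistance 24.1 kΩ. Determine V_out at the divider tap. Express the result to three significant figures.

First combine the lower leg with the load: R2 ‖ R_L = 2.265 kΩ.
Voltage divider with the loaded lower leg: V_out = 20.1 × 2.265/(45.3 + 2.265) = 20.1 × 0.04762 = 0.9572 V.

V_out ≈ 0.957 V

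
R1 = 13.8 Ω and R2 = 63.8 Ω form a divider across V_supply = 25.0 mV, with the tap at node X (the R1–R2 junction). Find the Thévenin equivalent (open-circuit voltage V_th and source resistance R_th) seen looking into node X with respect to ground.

Open-circuit (no load on X): V_th = V_supply · R2/(R1 + R2) = 25.0 × 63.8/(13.80 + 63.8) = 20.55 mV.
Looking into X with the source shorted: R_th = R1·R2/(R1+R2) = 13.80 × 63.8/77.60 = 11.35 Ω.

V_th ≈ 20.6 mV, R_th ≈ 11.3 Ω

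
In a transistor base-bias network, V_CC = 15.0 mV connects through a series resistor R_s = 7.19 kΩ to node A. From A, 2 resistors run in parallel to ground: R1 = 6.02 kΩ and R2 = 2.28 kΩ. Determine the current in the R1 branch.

Parallel bank: R_p = 1/(1/6.02 + 1/2.28) = 1.654 kΩ.
V_A = 15.0 × 1.654/8.844 = 2.805 mV.
Branch current I = V_A/R1 = 2.805/6.02 = 0.4659 µA.

I ≈ 0.466 µA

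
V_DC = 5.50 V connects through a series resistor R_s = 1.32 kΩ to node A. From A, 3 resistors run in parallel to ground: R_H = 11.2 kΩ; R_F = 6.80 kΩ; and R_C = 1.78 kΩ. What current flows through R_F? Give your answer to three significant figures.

I ≈ 0.394 mA

Combine the parallel branches: R_p = (1/11.2 + 1/6.80 + 1/1.78)⁻¹ = 1.253 kΩ.
V_A = 5.50 × 1.253/2.573 = 2.678 V.
I(R_F) = V_A / R_F = 2.678/6.80 = 0.3939 mA.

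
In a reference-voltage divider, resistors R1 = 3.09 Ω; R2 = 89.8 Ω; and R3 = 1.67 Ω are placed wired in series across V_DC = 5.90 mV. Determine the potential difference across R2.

V ≈ 5.60 mV

ΣR = 3.09 + 89.8 + 1.67 = 94.56 Ω.
V = V_DC · R/ΣR = 5.90 × 0.9497 = 5.603 mV.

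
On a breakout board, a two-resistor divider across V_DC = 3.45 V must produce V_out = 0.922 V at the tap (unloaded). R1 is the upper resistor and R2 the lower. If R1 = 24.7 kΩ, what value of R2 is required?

Required fraction k = V_out/V_DC = 0.2672.
Rearranging, R2 = R1·k/(1−k) = 24.7 × 0.3647 = 9.008 kΩ.

R2 ≈ 9.01 kΩ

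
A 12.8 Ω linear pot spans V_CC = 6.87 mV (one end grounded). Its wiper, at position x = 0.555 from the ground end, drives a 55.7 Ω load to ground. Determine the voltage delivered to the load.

V_out ≈ 3.61 mV

Lower segment x·R_p = 7.104 Ω; upper segment (1−x)·R_p = 5.696 Ω.
Lower segment in parallel with the load: 7.104 ‖ 55.7 = 6.300 Ω.
Then V_out = V_CC · 6.300/(5.696 + 6.300) = 3.608 mV.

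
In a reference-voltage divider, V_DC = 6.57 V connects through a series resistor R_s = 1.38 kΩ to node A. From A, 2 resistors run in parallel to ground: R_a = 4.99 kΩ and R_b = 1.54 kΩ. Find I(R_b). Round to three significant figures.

I ≈ 1.96 mA

Combine the parallel branches: R_p = (1/4.99 + 1/1.54)⁻¹ = 1.177 kΩ.
Node voltage V_A = V_DC · R_p/(R_s + R_p) = 6.57 × 0.4603 = 3.024 V.
Branch current I = V_A/R_b = 3.024/1.54 = 1.964 mA.
(Check via current divider: I_total = 2.570 mA; share G_k/ΣG = 0.7642 → same result.)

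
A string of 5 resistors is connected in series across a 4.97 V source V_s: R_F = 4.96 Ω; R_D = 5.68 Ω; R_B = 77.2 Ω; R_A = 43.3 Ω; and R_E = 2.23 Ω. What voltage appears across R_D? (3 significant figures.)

Total series resistance ΣR = 4.96 + 5.68 + 77.2 + 43.3 + 2.23 = 133.4 Ω.
V = V_s · R/ΣR = 4.97 × 0.04259 = 0.2117 V.

V ≈ 0.212 V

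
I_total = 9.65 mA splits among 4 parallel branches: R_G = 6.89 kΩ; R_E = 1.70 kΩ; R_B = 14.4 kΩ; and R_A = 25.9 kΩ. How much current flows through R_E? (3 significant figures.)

Total conductance ΣG = 1/6.89 + 1/1.70 + 1/14.4 + 1/25.9 = 0.8414 (units of 1/kΩ).
By the current-divider rule, I = I_total · G_k/ΣG = 9.65 × 0.6991 = 6.746 mA.

I ≈ 6.75 mA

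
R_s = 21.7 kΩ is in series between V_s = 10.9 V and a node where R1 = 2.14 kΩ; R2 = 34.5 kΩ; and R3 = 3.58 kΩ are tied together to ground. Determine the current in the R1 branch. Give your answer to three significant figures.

I ≈ 0.286 mA

Combine the parallel branches: R_p = (1/2.14 + 1/34.5 + 1/3.58)⁻¹ = 1.289 kΩ.
Node voltage V_A = V_s · R_p/(R_s + R_p) = 10.9 × 0.05608 = 0.6113 V.
Branch current I = V_A/R1 = 0.6113/2.14 = 0.2857 mA.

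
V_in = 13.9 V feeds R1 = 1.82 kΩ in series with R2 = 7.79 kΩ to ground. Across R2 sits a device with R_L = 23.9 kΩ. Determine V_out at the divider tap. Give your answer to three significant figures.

V_out ≈ 10.6 V

The load sits in parallel with R2, giving an effective lower resistance R2' = R2·R_L/(R2+R_L) = 5.875 kΩ.
Voltage divider with the loaded lower leg: V_out = 13.9 × 5.875/(1.82 + 5.875) = 13.9 × 0.7635 = 10.61 V.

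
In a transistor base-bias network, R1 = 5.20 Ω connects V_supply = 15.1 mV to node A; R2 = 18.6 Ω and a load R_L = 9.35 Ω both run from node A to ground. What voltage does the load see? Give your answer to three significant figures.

V_out ≈ 8.23 mV

R2 ‖ R_L = (18.6 × 9.35)/(18.6 + 9.35) = 6.222 Ω.
Voltage divider with the loaded lower leg: V_out = 15.1 × 6.222/(5.20 + 6.222) = 15.1 × 0.5447 = 8.226 mV.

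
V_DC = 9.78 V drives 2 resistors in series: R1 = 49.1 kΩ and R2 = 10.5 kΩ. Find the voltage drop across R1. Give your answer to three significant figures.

ΣR = 49.1 + 10.5 = 59.60 kΩ.
By the voltage-divider rule, V = 9.78 × 49.10/59.60 = 8.057 V.

V ≈ 8.06 V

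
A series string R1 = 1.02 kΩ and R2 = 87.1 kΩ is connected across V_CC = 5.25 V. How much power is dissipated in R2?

P ≈ 0.309 mW

The common current is I = 5.25/88.12 = 0.05958 mA.
P(R2) = I²·R2 = (0.05958)² × 87.1 = 0.3092 mW.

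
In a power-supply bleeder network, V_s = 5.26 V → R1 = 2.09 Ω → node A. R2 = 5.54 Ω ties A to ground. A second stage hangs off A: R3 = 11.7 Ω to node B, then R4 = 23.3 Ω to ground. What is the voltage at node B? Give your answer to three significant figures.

The second stage (R3 + R4 = 35.00 Ω) loads node A in parallel with R2.
R2 ‖ (R3+R4) = 4.783 Ω.
V_A = 5.26 × 4.783/(2.09 + 4.783) = 3.660 V.
Stage 2 is unloaded, so V_B = V_A · R4/(R3+R4) = 3.660 × 23.3/35.00 = 2.437 V.

V_B ≈ 2.44 V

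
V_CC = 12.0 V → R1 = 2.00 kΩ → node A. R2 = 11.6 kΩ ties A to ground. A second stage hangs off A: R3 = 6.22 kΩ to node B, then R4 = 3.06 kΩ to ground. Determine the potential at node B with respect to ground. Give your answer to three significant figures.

Looking into the second stage from A: R3 + R4 = 9.280 kΩ appears in parallel with R2.
Effective lower resistance at A: R2 ‖ 9.280 = 5.156 kΩ.
V_A = 12.0 × 5.156/(2.00 + 5.156) = 8.646 V.
Then the unloaded second divider: V_B = V_A × R4/(R3+R4) = 8.646 × 0.3297 = 2.851 V.

V_B ≈ 2.85 V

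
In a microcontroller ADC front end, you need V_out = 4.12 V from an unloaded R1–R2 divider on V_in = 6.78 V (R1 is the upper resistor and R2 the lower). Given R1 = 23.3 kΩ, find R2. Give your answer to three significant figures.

R2 ≈ 36.1 kΩ

Required fraction k = V_out/V_in = 0.6077.
Rearranging, R2 = R1·k/(1−k) = 23.3 × 1.549 = 36.09 kΩ.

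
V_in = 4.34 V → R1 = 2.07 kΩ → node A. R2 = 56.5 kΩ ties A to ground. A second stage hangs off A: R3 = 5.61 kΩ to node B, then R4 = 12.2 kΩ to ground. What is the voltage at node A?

V_A ≈ 3.76 V

Looking into the second stage from A: R3 + R4 = 17.81 kΩ appears in parallel with R2.
Effective lower resistance at A: R2 ‖ 17.81 = 13.54 kΩ.
So V_A = 4.34 × 0.8674 = 3.765 V.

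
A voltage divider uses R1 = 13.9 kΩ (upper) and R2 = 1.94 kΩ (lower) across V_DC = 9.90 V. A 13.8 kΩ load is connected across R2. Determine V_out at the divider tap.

V_out ≈ 1.08 V

The load sits in parallel with R2, giving an effective lower resistance R2' = R2·R_L/(R2+R_L) = 1.701 kΩ.
Then V_out = V_DC · R2'/(R1 + R2') = 9.90 × 1.701/15.60 = 1.079 V.
(Unloaded it would be 1.21 V; the load pulls it down.)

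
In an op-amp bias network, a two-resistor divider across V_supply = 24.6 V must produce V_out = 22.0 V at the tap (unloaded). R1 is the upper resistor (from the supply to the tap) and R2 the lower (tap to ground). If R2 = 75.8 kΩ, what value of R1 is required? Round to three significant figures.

Required fraction k = V_out/V_supply = 0.8943.
R1 = R2·(1/k − 1) = 75.8 × 0.1182 = 8.958 kΩ.

R1 ≈ 8.96 kΩ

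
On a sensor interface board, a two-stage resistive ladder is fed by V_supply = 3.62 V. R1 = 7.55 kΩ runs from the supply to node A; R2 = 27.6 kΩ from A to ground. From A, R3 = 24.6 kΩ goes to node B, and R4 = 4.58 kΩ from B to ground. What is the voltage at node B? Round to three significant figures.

V_B ≈ 0.371 V

Node A sees R2 in parallel with the series input of stage 2, R3 + R4 = 29.18 kΩ.
R2 ‖ (R3+R4) = 14.18 kΩ.
First divider: V_A = V_supply · 14.18/(7.55 + 14.18) = 2.362 V.
Stage 2 is unloaded, so V_B = V_A · R4/(R3+R4) = 2.362 × 4.58/29.18 = 0.3708 V.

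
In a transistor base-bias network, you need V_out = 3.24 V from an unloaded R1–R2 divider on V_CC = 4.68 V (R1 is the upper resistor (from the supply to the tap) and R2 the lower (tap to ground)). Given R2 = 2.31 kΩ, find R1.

Required fraction k = V_out/V_CC = 0.6923.
R1 = R2·(1/k − 1) = 2.31 × 0.4444 = 1.027 kΩ.

R1 ≈ 1.03 kΩ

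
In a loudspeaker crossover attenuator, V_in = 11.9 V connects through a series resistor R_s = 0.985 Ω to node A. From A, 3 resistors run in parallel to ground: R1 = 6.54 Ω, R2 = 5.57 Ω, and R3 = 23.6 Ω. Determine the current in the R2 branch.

I ≈ 1.56 A

Equivalent of the parallel group: R_p = 2.668 Ω.
V_A = 11.9 × 2.668/3.653 = 8.691 V.
I(R2) = V_A / R2 = 8.691/5.57 = 1.560 A.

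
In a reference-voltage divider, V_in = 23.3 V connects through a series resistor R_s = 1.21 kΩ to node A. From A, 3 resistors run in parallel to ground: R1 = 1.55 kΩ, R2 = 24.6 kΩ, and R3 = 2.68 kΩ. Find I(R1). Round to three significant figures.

Parallel bank: R_p = 1/(1/1.55 + 1/24.6 + 1/2.68) = 0.9443 kΩ.
V_A by voltage divider: V_A = 23.3 × 0.9443/(1.21 + 0.9443) = 10.21 V.
Branch current I = V_A/R1 = 10.21/1.55 = 6.589 mA.

I ≈ 6.59 mA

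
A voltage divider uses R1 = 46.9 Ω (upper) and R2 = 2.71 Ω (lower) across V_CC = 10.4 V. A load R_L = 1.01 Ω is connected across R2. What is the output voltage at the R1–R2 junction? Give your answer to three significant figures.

R2 ‖ R_L = (2.71 × 1.01)/(2.71 + 1.01) = 0.7358 Ω.
Now apply the divider: V_out = 10.4 × 0.01545 = 0.1606 V.

V_out ≈ 0.161 V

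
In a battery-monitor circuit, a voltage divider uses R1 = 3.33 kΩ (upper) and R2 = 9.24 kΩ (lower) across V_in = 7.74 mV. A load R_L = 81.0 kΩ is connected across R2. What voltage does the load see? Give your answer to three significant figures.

V_out ≈ 5.52 mV

The load sits in parallel with R2, giving an effective lower resistance R2' = R2·R_L/(R2+R_L) = 8.294 kΩ.
Then V_out = V_in · R2'/(R1 + R2') = 7.74 × 8.294/11.62 = 5.523 mV.
(Unloaded it would be 5.69 mV; the load pulls it down.)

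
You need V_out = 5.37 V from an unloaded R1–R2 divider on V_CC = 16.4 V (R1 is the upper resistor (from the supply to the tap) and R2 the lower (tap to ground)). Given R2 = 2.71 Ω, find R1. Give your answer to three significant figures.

V_out/V_CC = R2/(R1+R2) = 0.3274.
R1 = R2·(1/k − 1) = 2.71 × 2.054 = 5.566 Ω.

R1 ≈ 5.57 Ω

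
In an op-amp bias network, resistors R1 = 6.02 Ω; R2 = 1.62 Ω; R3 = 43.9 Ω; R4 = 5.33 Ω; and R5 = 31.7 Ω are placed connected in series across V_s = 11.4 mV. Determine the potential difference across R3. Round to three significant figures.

V ≈ 5.65 mV

Total series resistance ΣR = 6.02 + 1.62 + 43.9 + 5.33 + 31.7 = 88.57 Ω.
By the voltage-divider rule, V = 11.4 × 43.90/88.57 = 5.650 mV.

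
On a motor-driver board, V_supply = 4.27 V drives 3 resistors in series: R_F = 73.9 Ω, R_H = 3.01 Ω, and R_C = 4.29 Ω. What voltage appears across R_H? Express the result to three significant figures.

ΣR = 73.9 + 3.01 + 4.29 = 81.20 Ω.
Voltage divider: V = V_supply · (3.010 / 81.20) = 4.27 × 0.03707 = 0.1583 V.

V ≈ 0.158 V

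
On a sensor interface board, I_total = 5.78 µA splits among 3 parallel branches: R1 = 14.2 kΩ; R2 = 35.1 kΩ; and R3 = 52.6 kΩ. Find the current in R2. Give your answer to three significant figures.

I ≈ 1.40 µA

ΣG = 1/14.2 + 1/35.1 + 1/52.6 = 0.1179.
R2 takes the fraction G_k/ΣG = 0.02849/0.1179 = 0.2416, so I = 5.78 × 0.2416 = 1.396 µA.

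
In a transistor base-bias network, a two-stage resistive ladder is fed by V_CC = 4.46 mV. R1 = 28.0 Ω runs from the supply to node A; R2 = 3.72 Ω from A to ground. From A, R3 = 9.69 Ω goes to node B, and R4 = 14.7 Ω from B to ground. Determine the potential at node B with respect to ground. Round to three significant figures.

V_B ≈ 0.278 mV

The second stage (R3 + R4 = 24.39 Ω) loads node A in parallel with R2.
R2 ‖ (R3+R4) = 3.228 Ω.
So V_A = 4.46 × 0.1034 = 0.4610 mV.
Stage 2 is unloaded, so V_B = V_A · R4/(R3+R4) = 0.4610 × 14.7/24.39 = 0.2778 mV.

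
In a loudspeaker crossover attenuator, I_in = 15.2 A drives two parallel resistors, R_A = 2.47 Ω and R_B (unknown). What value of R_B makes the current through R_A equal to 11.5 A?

R_B ≈ 7.68 Ω

Two-branch current divider: I_A = I_in · R_B/(R_A + R_B).
With f = 0.7566, R_B = R_A · f/(1−f) = 2.47 × 3.108 = 7.677 Ω.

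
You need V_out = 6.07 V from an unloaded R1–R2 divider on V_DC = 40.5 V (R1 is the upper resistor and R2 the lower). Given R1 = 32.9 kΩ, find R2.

R2 ≈ 5.80 kΩ

Required fraction k = V_out/V_DC = 0.1499.
Rearranging, R2 = R1·k/(1−k) = 32.9 × 0.1763 = 5.800 kΩ.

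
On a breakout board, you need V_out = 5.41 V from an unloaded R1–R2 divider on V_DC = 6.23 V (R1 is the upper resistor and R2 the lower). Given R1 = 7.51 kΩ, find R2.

V_out/V_DC = R2/(R1+R2) = 0.8684.
R2 = R1 · 0.8684/(1 − 0.8684) = 49.55 kΩ.

R2 ≈ 49.5 kΩ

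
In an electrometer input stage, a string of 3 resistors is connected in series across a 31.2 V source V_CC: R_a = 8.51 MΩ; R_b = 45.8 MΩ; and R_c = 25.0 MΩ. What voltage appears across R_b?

Total series resistance ΣR = 8.51 + 45.8 + 25.0 = 79.31 MΩ.
By the voltage-divider rule, V = 31.2 × 45.80/79.31 = 18.02 V.

V ≈ 18.0 V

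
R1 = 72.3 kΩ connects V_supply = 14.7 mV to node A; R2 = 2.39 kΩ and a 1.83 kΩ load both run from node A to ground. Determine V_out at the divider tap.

First combine the lower leg with the load: R2 ‖ R_L = 1.036 kΩ.
Then V_out = V_supply · R2'/(R1 + R2') = 14.7 × 1.036/73.34 = 0.2077 mV.

V_out ≈ 0.208 mV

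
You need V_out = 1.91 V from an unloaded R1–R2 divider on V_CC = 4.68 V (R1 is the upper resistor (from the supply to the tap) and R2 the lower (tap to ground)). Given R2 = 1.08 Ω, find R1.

R1 ≈ 1.57 Ω

Required fraction k = V_out/V_CC = 0.4081.
Rearranging, R1 = R2·(1−k)/k = 1.08 × 1.450 = 1.566 Ω.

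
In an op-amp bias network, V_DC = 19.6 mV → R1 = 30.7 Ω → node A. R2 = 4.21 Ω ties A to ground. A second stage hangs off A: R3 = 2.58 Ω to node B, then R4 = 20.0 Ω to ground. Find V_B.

Looking into the second stage from A: R3 + R4 = 22.58 Ω appears in parallel with R2.
R2 ‖ (R3+R4) = 3.548 Ω.
V_A = 19.6 × 3.548/(30.7 + 3.548) = 2.031 mV.
Stage 2 is unloaded, so V_B = V_A · R4/(R3+R4) = 2.031 × 20.0/22.58 = 1.799 mV.

V_B ≈ 1.80 mV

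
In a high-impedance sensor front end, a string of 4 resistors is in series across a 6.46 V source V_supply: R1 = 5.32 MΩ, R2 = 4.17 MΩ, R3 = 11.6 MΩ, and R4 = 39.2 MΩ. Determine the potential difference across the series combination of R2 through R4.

V ≈ 5.89 V

Series total: ΣR = 5.32 + 4.17 + 11.6 + 39.2 = 60.29 MΩ.
R_{R2..R4} = 4.17 + 11.6 + 39.2 = 54.97 MΩ.
By the voltage-divider rule, V = 6.46 × 54.97/60.29 = 5.890 V.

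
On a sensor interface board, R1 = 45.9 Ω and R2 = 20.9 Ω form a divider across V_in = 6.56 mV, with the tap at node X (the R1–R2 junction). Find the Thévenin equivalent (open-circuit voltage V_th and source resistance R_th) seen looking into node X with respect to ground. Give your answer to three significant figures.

V_th ≈ 2.05 mV, R_th ≈ 14.4 Ω

With X open, the divider is unloaded: V_th = 6.56 × 20.9/66.80 = 2.052 mV.
With V_in suppressed (replaced by a short), R_th = R1 ‖ R2 = (45.90 × 20.9)/(45.90 + 20.9) = 14.36 Ω.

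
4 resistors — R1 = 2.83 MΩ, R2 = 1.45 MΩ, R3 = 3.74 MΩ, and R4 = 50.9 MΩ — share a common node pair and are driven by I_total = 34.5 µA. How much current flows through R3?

ΣG = 1/2.83 + 1/1.45 + 1/3.74 + 1/50.9 = 1.330.
R3 takes the fraction G_k/ΣG = 0.2674/1.330 = 0.2010, so I = 34.5 × 0.2010 = 6.936 µA.

I ≈ 6.94 µA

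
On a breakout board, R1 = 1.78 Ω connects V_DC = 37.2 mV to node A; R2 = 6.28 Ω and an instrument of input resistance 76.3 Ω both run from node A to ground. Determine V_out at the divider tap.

V_out ≈ 28.5 mV

First combine the lower leg with the load: R2 ‖ R_L = 5.802 Ω.
Voltage divider with the loaded lower leg: V_out = 37.2 × 5.802/(1.78 + 5.802) = 37.2 × 0.7652 = 28.47 mV.
(Unloaded it would be 29.0 mV; the load pulls it down.)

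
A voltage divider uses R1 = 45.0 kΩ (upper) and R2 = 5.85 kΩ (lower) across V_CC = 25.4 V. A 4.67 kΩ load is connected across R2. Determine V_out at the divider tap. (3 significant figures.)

V_out ≈ 1.39 V

The load sits in parallel with R2, giving an effective lower resistance R2' = R2·R_L/(R2+R_L) = 2.597 kΩ.
Then V_out = V_CC · R2'/(R1 + R2') = 25.4 × 2.597/47.60 = 1.386 V.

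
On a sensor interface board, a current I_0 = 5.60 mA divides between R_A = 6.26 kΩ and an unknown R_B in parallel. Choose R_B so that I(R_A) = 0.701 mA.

Two-branch current divider: I_A = I_0 · R_B/(R_A + R_B).
With f = 0.1252, R_B = R_A · f/(1−f) = 6.26 × 0.1431 = 0.8957 kΩ.

R_B ≈ 0.896 kΩ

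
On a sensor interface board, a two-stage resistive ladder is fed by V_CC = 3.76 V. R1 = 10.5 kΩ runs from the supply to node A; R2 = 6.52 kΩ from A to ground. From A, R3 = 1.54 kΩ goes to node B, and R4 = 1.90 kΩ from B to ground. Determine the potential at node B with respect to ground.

V_B ≈ 0.367 V

The second stage (R3 + R4 = 3.440 kΩ) loads node A in parallel with R2.
R2 ‖ (R3+R4) = 2.252 kΩ.
V_A = 3.76 × 2.252/(10.5 + 2.252) = 0.6640 V.
Stage 2 is unloaded, so V_B = V_A · R4/(R3+R4) = 0.6640 × 1.90/3.440 = 0.3667 V.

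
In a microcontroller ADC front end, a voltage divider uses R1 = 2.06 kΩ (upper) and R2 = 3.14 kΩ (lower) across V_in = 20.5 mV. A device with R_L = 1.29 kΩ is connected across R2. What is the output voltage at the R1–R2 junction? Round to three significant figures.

V_out ≈ 6.30 mV

R2 ‖ R_L = (3.14 × 1.29)/(3.14 + 1.29) = 0.9144 kΩ.
Voltage divider with the loaded lower leg: V_out = 20.5 × 0.9144/(2.06 + 0.9144) = 20.5 × 0.3074 = 6.302 mV.
(Unloaded it would be 12.4 mV; the load pulls it down.)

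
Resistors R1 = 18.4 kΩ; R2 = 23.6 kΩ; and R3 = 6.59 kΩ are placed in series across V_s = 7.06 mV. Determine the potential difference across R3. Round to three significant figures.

V ≈ 0.958 mV

ΣR = 18.4 + 23.6 + 6.59 = 48.59 kΩ.
Voltage divider: V = V_s · (6.590 / 48.59) = 7.06 × 0.1356 = 0.9575 mV.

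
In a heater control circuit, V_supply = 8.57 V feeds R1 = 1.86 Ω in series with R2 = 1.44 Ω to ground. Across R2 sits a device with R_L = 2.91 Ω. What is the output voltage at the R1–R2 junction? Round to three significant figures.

The load sits in parallel with R2, giving an effective lower resistance R2' = R2·R_L/(R2+R_L) = 0.9633 Ω.
Voltage divider with the loaded lower leg: V_out = 8.57 × 0.9633/(1.86 + 0.9633) = 8.57 × 0.3412 = 2.924 V.
(Unloaded it would be 3.74 V; the load pulls it down.)

V_out ≈ 2.92 V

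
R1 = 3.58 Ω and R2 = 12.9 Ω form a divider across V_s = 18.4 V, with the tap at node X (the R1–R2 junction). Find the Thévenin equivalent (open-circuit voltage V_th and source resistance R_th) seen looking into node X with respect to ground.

With X open, the divider is unloaded: V_th = 18.4 × 12.9/16.48 = 14.40 V.
Zeroing V_s shorts the top of R1 to ground, so R_th = R1 ‖ R2 = 2.802 Ω.

V_th ≈ 14.4 V, R_th ≈ 2.80 Ω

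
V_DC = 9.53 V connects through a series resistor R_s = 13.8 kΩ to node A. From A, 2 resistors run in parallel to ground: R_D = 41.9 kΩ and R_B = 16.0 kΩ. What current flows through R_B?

I ≈ 0.272 mA

Parallel bank: R_p = 1/(1/41.9 + 1/16.0) = 11.58 kΩ.
Node voltage V_A = V_DC · R_p/(R_s + R_p) = 9.53 × 0.4562 = 4.348 V.
Branch current I = V_A/R_B = 4.348/16.0 = 0.2717 mA.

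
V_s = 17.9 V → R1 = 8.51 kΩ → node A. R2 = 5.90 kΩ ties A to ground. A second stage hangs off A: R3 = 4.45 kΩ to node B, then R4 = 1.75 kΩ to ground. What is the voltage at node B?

V_B ≈ 1.32 V

Node A sees R2 in parallel with the series input of stage 2, R3 + R4 = 6.200 kΩ.
R2 ‖ (R3+R4) = 3.023 kΩ.
So V_A = 17.9 × 0.2621 = 4.692 V.
V_B = V_A × 0.2823 = 1.324 V.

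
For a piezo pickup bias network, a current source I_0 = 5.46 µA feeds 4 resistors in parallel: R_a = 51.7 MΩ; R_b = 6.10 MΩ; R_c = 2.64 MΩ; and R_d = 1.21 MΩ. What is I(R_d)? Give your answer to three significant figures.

I ≈ 3.25 µA

Conductances: ΣG = 1/51.7 + 1/6.10 + 1/2.64 + 1/1.21 = 1.389 (1/MΩ).
Current divider: I(R_d) = I_0 · G_k/ΣG = 5.46 × (0.8264/1.389) = 5.46 × 0.5952 = 3.250 µA.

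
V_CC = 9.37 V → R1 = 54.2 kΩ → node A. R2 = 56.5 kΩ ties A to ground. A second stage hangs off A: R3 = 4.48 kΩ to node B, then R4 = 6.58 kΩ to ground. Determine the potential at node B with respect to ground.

V_B ≈ 0.813 V

The second stage (R3 + R4 = 11.06 kΩ) loads node A in parallel with R2.
Effective lower resistance at A: R2 ‖ 11.06 = 9.249 kΩ.
So V_A = 9.37 × 0.1458 = 1.366 V.
V_B = V_A × 0.5949 = 0.8126 V.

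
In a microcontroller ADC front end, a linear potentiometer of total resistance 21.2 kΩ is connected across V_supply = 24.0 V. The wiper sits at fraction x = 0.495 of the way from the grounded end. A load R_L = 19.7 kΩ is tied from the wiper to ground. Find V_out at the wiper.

V_out ≈ 9.36 V

Lower segment x·R_p = 10.49 kΩ; upper segment (1−x)·R_p = 10.71 kΩ.
(x·R_p) ‖ R_L = 6.847 kΩ.
V_out = 24.0 × 6.847/(10.71 + 6.847) = 9.362 V.
(Unloaded: V_out = x·V_supply = 11.9 V.)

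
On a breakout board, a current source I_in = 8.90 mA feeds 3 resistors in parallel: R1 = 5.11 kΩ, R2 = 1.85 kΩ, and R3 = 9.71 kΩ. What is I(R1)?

Total conductance ΣG = 1/5.11 + 1/1.85 + 1/9.71 = 0.8392 (units of 1/kΩ).
R1 takes the fraction G_k/ΣG = 0.1957/0.8392 = 0.2332, so I = 8.90 × 0.2332 = 2.075 mA.

I ≈ 2.08 mA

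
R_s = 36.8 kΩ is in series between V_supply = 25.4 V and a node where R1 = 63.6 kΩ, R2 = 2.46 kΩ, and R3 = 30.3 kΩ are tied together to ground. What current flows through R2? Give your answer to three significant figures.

Combine the parallel branches: R_p = (1/63.6 + 1/2.46 + 1/30.3)⁻¹ = 2.197 kΩ.
Node voltage V_A = V_supply · R_p/(R_s + R_p) = 25.4 × 0.05633 = 1.431 V.
I(R2) = V_A / R2 = 1.431/2.46 = 0.5816 mA.

I ≈ 0.582 mA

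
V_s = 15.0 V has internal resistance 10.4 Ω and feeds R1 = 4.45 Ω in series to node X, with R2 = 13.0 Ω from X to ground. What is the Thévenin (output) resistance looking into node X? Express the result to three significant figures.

R1' = 10.4 + 4.45 = 14.85 Ω (source resistance + R1).
With V_s suppressed (replaced by a short), R_th = R1' ‖ R2 = (14.85 × 13.0)/(14.85 + 13.0) = 6.932 Ω.

R_th ≈ 6.93 Ω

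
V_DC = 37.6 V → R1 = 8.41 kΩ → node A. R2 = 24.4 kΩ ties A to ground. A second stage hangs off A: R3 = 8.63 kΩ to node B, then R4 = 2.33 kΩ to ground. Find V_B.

The second stage (R3 + R4 = 10.96 kΩ) loads node A in parallel with R2.
R2 ‖ (R3+R4) = 7.563 kΩ.
So V_A = 37.6 × 0.4735 = 17.80 V.
Then the unloaded second divider: V_B = V_A × R4/(R3+R4) = 17.80 × 0.2126 = 3.785 V.

V_B ≈ 3.78 V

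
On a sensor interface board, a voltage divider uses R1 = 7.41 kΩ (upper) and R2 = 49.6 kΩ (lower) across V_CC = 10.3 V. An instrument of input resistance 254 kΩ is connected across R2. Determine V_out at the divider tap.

V_out ≈ 8.74 V

First combine the lower leg with the load: R2 ‖ R_L = 41.50 kΩ.
Voltage divider with the loaded lower leg: V_out = 10.3 × 41.50/(7.41 + 41.50) = 10.3 × 0.8485 = 8.739 V.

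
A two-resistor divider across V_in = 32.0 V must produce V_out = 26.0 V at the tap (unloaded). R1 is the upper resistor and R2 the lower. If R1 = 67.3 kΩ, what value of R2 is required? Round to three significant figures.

R2 ≈ 292 kΩ

The divider ratio is R2/(R1+R2) = 26.0/32.0 = 0.8125.
So R2 = R1 · V_out/(V_in − V_out) = 67.3 × 26.0/(32.0 − 26.0) = 67.3 × 4.333 = 291.6 kΩ.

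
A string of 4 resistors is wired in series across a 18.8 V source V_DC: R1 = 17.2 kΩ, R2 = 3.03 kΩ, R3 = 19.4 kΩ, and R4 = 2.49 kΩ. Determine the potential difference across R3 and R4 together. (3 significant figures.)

V ≈ 9.77 V

Total series resistance ΣR = 17.2 + 3.03 + 19.4 + 2.49 = 42.12 kΩ.
R_{R3..R4} = 19.4 + 2.49 = 21.89 kΩ.
V = V_DC · R/ΣR = 18.8 × 0.5197 = 9.770 V.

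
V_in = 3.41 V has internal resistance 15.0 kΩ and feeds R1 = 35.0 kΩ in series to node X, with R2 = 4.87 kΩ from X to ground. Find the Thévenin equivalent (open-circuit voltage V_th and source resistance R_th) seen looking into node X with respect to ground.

R1' = 15.0 + 35.0 = 50.00 kΩ (source resistance + R1).
Open-circuit (no load on X): V_th = V_in · R2/(R1' + R2) = 3.41 × 4.87/(50.00 + 4.87) = 0.3027 V.
Zeroing V_in shorts the top of R1' to ground, so R_th = R1' ‖ R2 = 4.438 kΩ.

V_th ≈ 0.303 V, R_th ≈ 4.44 kΩ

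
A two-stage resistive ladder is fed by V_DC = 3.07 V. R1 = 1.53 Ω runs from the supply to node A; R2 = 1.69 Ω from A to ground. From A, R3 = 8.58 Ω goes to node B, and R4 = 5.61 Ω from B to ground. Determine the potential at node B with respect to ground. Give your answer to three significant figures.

Looking into the second stage from A: R3 + R4 = 14.19 Ω appears in parallel with R2.
Effective lower resistance at A: R2 ‖ 14.19 = 1.510 Ω.
V_A = 3.07 × 1.510/(1.53 + 1.510) = 1.525 V.
V_B = V_A × 0.3953 = 0.6029 V.

V_B ≈ 0.603 V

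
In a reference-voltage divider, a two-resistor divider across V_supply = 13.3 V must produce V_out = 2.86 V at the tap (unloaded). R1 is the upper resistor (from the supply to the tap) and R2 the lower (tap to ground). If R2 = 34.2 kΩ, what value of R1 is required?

R1 ≈ 125 kΩ

V_out/V_supply = R2/(R1+R2) = 0.2150.
R1 = R2·(1/k − 1) = 34.2 × 3.650 = 124.8 kΩ.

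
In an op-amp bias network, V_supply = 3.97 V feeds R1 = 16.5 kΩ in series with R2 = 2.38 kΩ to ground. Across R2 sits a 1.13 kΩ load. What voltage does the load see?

The load sits in parallel with R2, giving an effective lower resistance R2' = R2·R_L/(R2+R_L) = 0.7662 kΩ.
Now apply the divider: V_out = 3.97 × 0.04438 = 0.1762 V.
(Unloaded it would be 0.500 V; the load pulls it down.)

V_out ≈ 0.176 V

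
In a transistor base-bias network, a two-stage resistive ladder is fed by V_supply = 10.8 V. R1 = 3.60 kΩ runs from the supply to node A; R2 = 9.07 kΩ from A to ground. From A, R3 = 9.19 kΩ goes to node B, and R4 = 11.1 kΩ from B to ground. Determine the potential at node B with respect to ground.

V_B ≈ 3.75 V

The second stage (R3 + R4 = 20.29 kΩ) loads node A in parallel with R2.
R2 ‖ (R3+R4) = 6.268 kΩ.
V_A = 10.8 × 6.268/(3.60 + 6.268) = 6.860 V.
V_B = V_A × 0.5471 = 3.753 V.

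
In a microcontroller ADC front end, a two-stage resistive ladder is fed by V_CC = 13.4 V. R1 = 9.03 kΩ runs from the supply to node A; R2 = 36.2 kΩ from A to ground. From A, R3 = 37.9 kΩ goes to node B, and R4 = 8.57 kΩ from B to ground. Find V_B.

The second stage (R3 + R4 = 46.47 kΩ) loads node A in parallel with R2.
Effective lower resistance at A: R2 ‖ 46.47 = 20.35 kΩ.
V_A = 13.4 × 20.35/(9.03 + 20.35) = 9.281 V.
V_B = V_A × 0.1844 = 1.712 V.

V_B ≈ 1.71 V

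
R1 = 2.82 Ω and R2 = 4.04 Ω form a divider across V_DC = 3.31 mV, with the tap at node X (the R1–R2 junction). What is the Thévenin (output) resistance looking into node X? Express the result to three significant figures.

With V_DC suppressed (replaced by a short), R_th = R1 ‖ R2 = (2.820 × 4.04)/(2.820 + 4.04) = 1.661 Ω.

R_th ≈ 1.66 Ω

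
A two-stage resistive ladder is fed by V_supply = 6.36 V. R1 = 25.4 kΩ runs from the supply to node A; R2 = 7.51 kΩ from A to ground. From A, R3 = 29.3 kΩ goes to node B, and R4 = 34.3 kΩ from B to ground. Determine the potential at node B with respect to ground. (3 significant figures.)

V_B ≈ 0.717 V

Node A sees R2 in parallel with the series input of stage 2, R3 + R4 = 63.60 kΩ.
R2 ‖ (R3+R4) = 6.717 kΩ.
First divider: V_A = V_supply · 6.717/(25.4 + 6.717) = 1.330 V.
Stage 2 is unloaded, so V_B = V_A · R4/(R3+R4) = 1.330 × 34.3/63.60 = 0.7173 V.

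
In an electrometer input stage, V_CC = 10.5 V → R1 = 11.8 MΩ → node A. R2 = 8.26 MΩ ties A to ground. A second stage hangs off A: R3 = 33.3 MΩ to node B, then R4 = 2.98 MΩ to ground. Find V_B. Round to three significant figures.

V_B ≈ 0.313 V

Looking into the second stage from A: R3 + R4 = 36.28 MΩ appears in parallel with R2.
R2 ‖ (R3+R4) = 6.728 MΩ.
First divider: V_A = V_CC · 6.728/(11.8 + 6.728) = 3.813 V.
Then the unloaded second divider: V_B = V_A × R4/(R3+R4) = 3.813 × 0.08214 = 0.3132 V.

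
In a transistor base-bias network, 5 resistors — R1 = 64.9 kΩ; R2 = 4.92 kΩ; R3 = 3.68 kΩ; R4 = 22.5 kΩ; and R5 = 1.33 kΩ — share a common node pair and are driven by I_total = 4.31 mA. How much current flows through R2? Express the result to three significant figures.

Total conductance ΣG = 1/64.9 + 1/4.92 + 1/3.68 + 1/22.5 + 1/1.33 = 1.287 (units of 1/kΩ).
R2 takes the fraction G_k/ΣG = 0.2033/1.287 = 0.1580, so I = 4.31 × 0.1580 = 0.6808 mA.

I ≈ 0.681 mA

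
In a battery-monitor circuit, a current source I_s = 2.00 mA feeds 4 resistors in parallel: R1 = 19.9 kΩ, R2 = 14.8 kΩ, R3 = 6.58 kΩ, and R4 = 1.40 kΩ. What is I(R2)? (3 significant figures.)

Total conductance ΣG = 1/19.9 + 1/14.8 + 1/6.58 + 1/1.40 = 0.9841 (units of 1/kΩ).
By the current-divider rule, I = I_s · G_k/ΣG = 2.00 × 0.06866 = 0.1373 mA.

I ≈ 0.137 mA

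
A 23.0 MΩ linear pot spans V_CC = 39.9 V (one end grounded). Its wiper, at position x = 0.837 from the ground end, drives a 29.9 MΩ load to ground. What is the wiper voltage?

Lower segment x·R_p = 19.25 MΩ; upper segment (1−x)·R_p = 3.749 MΩ.
Lower segment in parallel with the load: 19.25 ‖ 29.9 = 11.71 MΩ.
Then V_out = V_CC · 11.71/(3.749 + 11.71) = 30.22 V.
(Unloaded: V_out = x·V_CC = 33.4 V.)

V_out ≈ 30.2 V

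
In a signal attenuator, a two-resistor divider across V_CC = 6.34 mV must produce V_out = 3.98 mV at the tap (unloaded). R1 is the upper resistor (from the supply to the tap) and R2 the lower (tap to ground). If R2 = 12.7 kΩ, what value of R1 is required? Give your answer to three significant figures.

V_out/V_CC = R2/(R1+R2) = 0.6278.
So R1 = R2 · (V_CC/V_out − 1) = 12.7 × (6.34/3.98 − 1) = 12.7 × 0.5930 = 7.531 kΩ.

R1 ≈ 7.53 kΩ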